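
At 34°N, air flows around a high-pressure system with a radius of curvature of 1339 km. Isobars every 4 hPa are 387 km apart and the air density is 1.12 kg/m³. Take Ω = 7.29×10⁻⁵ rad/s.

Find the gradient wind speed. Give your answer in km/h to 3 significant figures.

Coriolis parameter at 34°N:
f = 2Ω sin φ = 2 × 7.29×10⁻⁵ × sin 34° = 8.15×10⁻⁵ s⁻¹
Pressure gradient: |∂P/∂n| = 400 Pa / 387000 m = 1.03×10⁻³ Pa/m
Geostrophic speed: V_g = |∂P/∂n|/(fρ) = 1.03×10⁻³/(8.15×10⁻⁵ × 1.12) = 11.3 m/s
Around a high, pressure-gradient force acts outward with centrifugal, so Coriolis balances both:
fV = (1/ρ)|∂P/∂n| + V²/R  →  V² − fR·V + fR·V_g = 0
With fR = 8.15×10⁻⁵ × 1339×10³ m = 109 m/s:
V = [fR − √((fR)² − 4 fR V_g)]/2 = [109 − √(109² − 4×109×11.3)]/2 = 12.8 m/s
Supergeostrophic (V > V_g = 11.3 m/s), as expected around a high.
Converting: 12.8 m/s × 3.6 = 46.2 km/h

46.2 km/h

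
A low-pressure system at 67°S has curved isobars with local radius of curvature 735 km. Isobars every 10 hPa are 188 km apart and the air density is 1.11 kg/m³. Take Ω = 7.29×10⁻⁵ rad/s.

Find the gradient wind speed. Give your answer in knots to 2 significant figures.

Coriolis parameter at 67°S:
f = 2Ω sin φ = 2 × 7.29×10⁻⁵ × sin 67° = 1.34×10⁻⁴ s⁻¹
Pressure gradient: |∂P/∂n| = 1000 Pa / 188000 m = 5.32×10⁻³ Pa/m
Geostrophic speed: V_g = |∂P/∂n|/(fρ) = 5.32×10⁻³/(1.34×10⁻⁴ × 1.11) = 35.7 m/s
Around a low, centrifugal force acts outward with Coriolis, so pressure-gradient force balances both:
(1/ρ)|∂P/∂n| = fV + V²/R  →  V² + fR·V − fR·V_g = 0
With fR = 1.34×10⁻⁴ × 735×10³ m = 98.6 m/s:
V = [−fR + √((fR)² + 4 fR V_g)]/2 = [−98.6 + √(98.6² + 4×98.6×35.7)]/2 = 27.8 m/s
Subgeostrophic (V < V_g = 35.7 m/s), as expected around a low.
Converting: 27.8 m/s × 1.944 = 54 knots

54 knots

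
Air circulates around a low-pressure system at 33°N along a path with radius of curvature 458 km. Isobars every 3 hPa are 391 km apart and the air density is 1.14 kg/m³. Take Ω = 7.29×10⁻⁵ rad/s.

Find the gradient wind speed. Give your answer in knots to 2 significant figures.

Coriolis parameter at 33°N:
f = 2Ω sin φ = 2 × 7.29×10⁻⁵ × sin 33° = 7.94×10⁻⁵ s⁻¹
Pressure gradient: |∂P/∂n| = 300 Pa / 391000 m = 7.67×10⁻⁴ Pa/m
Geostrophic speed: V_g = |∂P/∂n|/(fρ) = 7.67×10⁻⁴/(7.94×10⁻⁵ × 1.14) = 8.48 m/s
Around a low, centrifugal force acts outward with Coriolis, so pressure-gradient force balances both:
(1/ρ)|∂P/∂n| = fV + V²/R  →  V² + fR·V − fR·V_g = 0
With fR = 7.94×10⁻⁵ × 458×10³ m = 36.4 m/s:
V = [−fR + √((fR)² + 4 fR V_g)]/2 = [−36.4 + √(36.4² + 4×36.4×8.48)]/2 = 7.09 m/s
Subgeostrophic (V < V_g = 8.48 m/s), as expected around a low.
Converting: 7.09 m/s × 1.944 = 14 knots

14 knots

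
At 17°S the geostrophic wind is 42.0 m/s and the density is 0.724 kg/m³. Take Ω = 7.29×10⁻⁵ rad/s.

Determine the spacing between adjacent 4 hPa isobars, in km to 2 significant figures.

Coriolis parameter at 17°S:
f = 2Ω sin φ = 2 × 7.29×10⁻⁵ × sin 17° = 4.26×10⁻⁵ s⁻¹
Geostrophic balance rearranged: |∂P/∂n| = f ρ V_g
|∂P/∂n| = 4.26×10⁻⁵ × 0.724 × 42.0 = 1.30×10⁻³ Pa/m
Isobar spacing: Δn = ΔP/|∂P/∂n| = 400 Pa / 1.30×10⁻³ Pa/m = 308588 m ≈ 310 km

310 km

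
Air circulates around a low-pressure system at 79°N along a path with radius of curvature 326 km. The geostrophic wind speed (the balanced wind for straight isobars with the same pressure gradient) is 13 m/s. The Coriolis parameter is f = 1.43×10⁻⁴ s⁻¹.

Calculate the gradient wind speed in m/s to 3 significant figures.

Around a low, centrifugal force acts outward with Coriolis, so pressure-gradient force balances both:
(1/ρ)|∂P/∂n| = fV + V²/R  →  V² + fR·V − fR·V_g = 0
With fR = 1.43×10⁻⁴ × 326×10³ m = 46.6 m/s:
V = [−fR + √((fR)² + 4 fR V_g)]/2 = [−46.6 + √(46.6² + 4×46.6×13)]/2 = 10.6 m/s
Subgeostrophic (V < V_g = 13 m/s), as expected around a low.

10.6 m/s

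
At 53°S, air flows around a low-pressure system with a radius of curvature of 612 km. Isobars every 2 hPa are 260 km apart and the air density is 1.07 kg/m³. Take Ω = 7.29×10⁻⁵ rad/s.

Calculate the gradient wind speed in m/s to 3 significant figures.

Coriolis parameter at 53°S:
f = 2Ω sin φ = 2 × 7.29×10⁻⁵ × sin 53° = 1.16×10⁻⁴ s⁻¹
Pressure gradient: |∂P/∂n| = 200 Pa / 260000 m = 7.69×10⁻⁴ Pa/m
Geostrophic speed: V_g = |∂P/∂n|/(fρ) = 7.69×10⁻⁴/(1.16×10⁻⁴ × 1.07) = 6.17 m/s
Around a low, centrifugal force acts outward with Coriolis, so pressure-gradient force balances both:
(1/ρ)|∂P/∂n| = fV + V²/R  →  V² + fR·V − fR·V_g = 0
With fR = 1.16×10⁻⁴ × 612×10³ m = 71.3 m/s:
V = [−fR + √((fR)² + 4 fR V_g)]/2 = [−71.3 + √(71.3² + 4×71.3×6.17)]/2 = 5.72 m/s
Subgeostrophic (V < V_g = 6.17 m/s), as expected around a low.

5.72 m/s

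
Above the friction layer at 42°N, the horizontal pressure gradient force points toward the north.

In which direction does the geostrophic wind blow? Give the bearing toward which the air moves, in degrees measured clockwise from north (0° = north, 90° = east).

The pressure-gradient force points toward the north (bearing 000°).
Geostrophic balance: in the Northern Hemisphere the Coriolis force deflects motion to the right, so the geostrophic wind blows 90° to the right of the pressure-gradient force (low pressure on the left).
Rotating 000° by 90° clockwise gives 090° — the wind blows toward the east.

090°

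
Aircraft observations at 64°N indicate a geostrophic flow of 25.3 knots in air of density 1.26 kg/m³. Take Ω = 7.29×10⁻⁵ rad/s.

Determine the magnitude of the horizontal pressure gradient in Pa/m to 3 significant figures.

2.15×10⁻³ Pa/m

Coriolis parameter at 64°N:
f = 2Ω sin φ = 2 × 7.29×10⁻⁵ × sin 64° = 1.31×10⁻⁴ s⁻¹
Wind speed in SI: 25.3 knots = 13.0 m/s
Geostrophic balance rearranged: |∂P/∂n| = f ρ V_g
|∂P/∂n| = 1.31×10⁻⁴ × 1.26 × 13.0 = 2.15×10⁻³ Pa/m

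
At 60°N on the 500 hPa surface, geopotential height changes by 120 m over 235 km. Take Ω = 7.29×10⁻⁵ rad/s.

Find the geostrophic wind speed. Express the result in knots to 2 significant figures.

77 knots

Coriolis parameter at 60°N:
f = 2Ω sin φ = 2 × 7.29×10⁻⁵ × sin 60° = 1.26×10⁻⁴ s⁻¹
Height gradient: |∂Z/∂n| = 120 m / 235000 m = 5.11×10⁻⁴
On a pressure surface, geostrophic balance gives V_g = (g/f)|∂Z/∂n|:
V_g = 9.81 × 5.11×10⁻⁴ / 1.26×10⁻⁴ = 39.7 m/s
Converting: 39.7 m/s × 1.944 = 77 knots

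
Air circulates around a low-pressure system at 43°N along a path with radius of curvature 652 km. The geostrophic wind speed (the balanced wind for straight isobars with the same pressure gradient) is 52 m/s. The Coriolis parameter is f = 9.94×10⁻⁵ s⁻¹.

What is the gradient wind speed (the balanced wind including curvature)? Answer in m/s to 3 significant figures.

34.1 m/s

Around a low, centrifugal force acts outward with Coriolis, so pressure-gradient force balances both:
(1/ρ)|∂P/∂n| = fV + V²/R  →  V² + fR·V − fR·V_g = 0
With fR = 9.94×10⁻⁵ × 652×10³ m = 64.8 m/s:
V = [−fR + √((fR)² + 4 fR V_g)]/2 = [−64.8 + √(64.8² + 4×64.8×52)]/2 = 34.1 m/s
Subgeostrophic (V < V_g = 52 m/s), as expected around a low.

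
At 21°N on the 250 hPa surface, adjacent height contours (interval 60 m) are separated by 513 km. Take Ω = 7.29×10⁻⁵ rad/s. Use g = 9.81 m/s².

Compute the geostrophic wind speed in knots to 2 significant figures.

Coriolis parameter at 21°N:
f = 2Ω sin φ = 2 × 7.29×10⁻⁵ × sin 21° = 5.23×10⁻⁵ s⁻¹
Height gradient: |∂Z/∂n| = 60 m / 513000 m = 1.17×10⁻⁴
On a pressure surface, geostrophic balance gives V_g = (g/f)|∂Z/∂n|:
V_g = 9.81 × 1.17×10⁻⁴ / 5.23×10⁻⁵ = 22.0 m/s
Converting: 22.0 m/s × 1.944 = 43 knots

43 knots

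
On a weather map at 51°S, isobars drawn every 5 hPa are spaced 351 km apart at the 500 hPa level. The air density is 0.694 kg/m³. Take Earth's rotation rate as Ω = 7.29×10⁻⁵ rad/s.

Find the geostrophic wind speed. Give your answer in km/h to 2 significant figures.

Coriolis parameter at 51°S:
f = 2Ω sin φ = 2 × 7.29×10⁻⁵ × sin 51° = 1.13×10⁻⁴ s⁻¹
Pressure gradient: |∂P/∂n| = 500 Pa / 351000 m = 1.42×10⁻³ Pa/m
Geostrophic balance (pressure-gradient force = Coriolis force):
V_g = (1/(fρ)) |∂P/∂n| = 1.42×10⁻³ / (1.13×10⁻⁴ × 0.694) = 18.1 m/s
Converting: 18.1 m/s × 3.6 = 65 km/h

65 km/h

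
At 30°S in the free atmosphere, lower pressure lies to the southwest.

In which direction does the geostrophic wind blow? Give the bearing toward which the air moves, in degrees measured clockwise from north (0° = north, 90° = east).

The pressure-gradient force points toward the southwest (bearing 225°).
Geostrophic balance: in the Southern Hemisphere the Coriolis force deflects motion to the left, so the geostrophic wind blows 90° to the left of the pressure-gradient force (low pressure on the right).
Rotating 225° by 90° counterclockwise gives 135° — the wind blows toward the southeast.

135°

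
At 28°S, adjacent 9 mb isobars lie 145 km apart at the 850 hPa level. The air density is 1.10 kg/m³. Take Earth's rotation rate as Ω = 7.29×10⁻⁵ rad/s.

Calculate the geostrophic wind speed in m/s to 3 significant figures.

Coriolis parameter at 28°S:
f = 2Ω sin φ = 2 × 7.29×10⁻⁵ × sin 28° = 6.84×10⁻⁵ s⁻¹
Pressure gradient: |∂P/∂n| = 900 Pa / 145000 m = 6.21×10⁻³ Pa/m
Geostrophic balance (pressure-gradient force = Coriolis force):
V_g = (1/(fρ)) |∂P/∂n| = 6.21×10⁻³ / (6.84×10⁻⁵ × 1.10) = 82.4 m/s

82.4 m/s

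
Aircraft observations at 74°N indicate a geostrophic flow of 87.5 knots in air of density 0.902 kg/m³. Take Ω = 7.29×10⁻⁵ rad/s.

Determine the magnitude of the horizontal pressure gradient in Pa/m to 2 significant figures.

Coriolis parameter at 74°N:
f = 2Ω sin φ = 2 × 7.29×10⁻⁵ × sin 74° = 1.40×10⁻⁴ s⁻¹
Wind speed in SI: 87.5 knots = 45.0 m/s
Geostrophic balance rearranged: |∂P/∂n| = f ρ V_g
|∂P/∂n| = 1.40×10⁻⁴ × 0.902 × 45.0 = 5.69×10⁻³ Pa/m

5.7×10⁻³ Pa/m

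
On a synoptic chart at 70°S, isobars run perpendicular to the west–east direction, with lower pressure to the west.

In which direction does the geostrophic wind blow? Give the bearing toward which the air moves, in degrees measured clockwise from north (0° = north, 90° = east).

180°

The pressure-gradient force points toward the west (bearing 270°).
Geostrophic balance: in the Southern Hemisphere the Coriolis force deflects motion to the left, so the geostrophic wind blows 90° to the left of the pressure-gradient force (low pressure on the right).
Rotating 270° by 90° counterclockwise gives 180° — the wind blows toward the south.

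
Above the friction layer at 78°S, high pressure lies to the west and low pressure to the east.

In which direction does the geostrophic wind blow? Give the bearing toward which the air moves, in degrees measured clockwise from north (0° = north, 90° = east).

The pressure-gradient force points toward the east (bearing 090°).
Geostrophic balance: in the Southern Hemisphere the Coriolis force deflects motion to the left, so the geostrophic wind blows 90° to the left of the pressure-gradient force (low pressure on the right).
Rotating 090° by 90° counterclockwise gives 000° — the wind blows toward the north.

000°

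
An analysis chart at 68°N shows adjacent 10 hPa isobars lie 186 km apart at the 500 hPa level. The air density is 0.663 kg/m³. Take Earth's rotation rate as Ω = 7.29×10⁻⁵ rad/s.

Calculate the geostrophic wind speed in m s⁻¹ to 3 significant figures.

Coriolis parameter at 68°N:
f = 2Ω sin φ = 2 × 7.29×10⁻⁵ × sin 68° = 1.35×10⁻⁴ s⁻¹
Pressure gradient: |∂P/∂n| = 1000 Pa / 186000 m = 5.38×10⁻³ Pa/m
Geostrophic balance (pressure-gradient force = Coriolis force):
V_g = (1/(fρ)) |∂P/∂n| = 5.38×10⁻³ / (1.35×10⁻⁴ × 0.663) = 60.0 m/s

60.0 m s⁻¹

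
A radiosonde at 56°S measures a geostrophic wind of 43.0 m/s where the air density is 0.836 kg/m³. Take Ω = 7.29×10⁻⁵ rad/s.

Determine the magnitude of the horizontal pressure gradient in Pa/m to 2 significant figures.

Coriolis parameter at 56°S:
f = 2Ω sin φ = 2 × 7.29×10⁻⁵ × sin 56° = 1.21×10⁻⁴ s⁻¹
Geostrophic balance rearranged: |∂P/∂n| = f ρ V_g
|∂P/∂n| = 1.21×10⁻⁴ × 0.836 × 43.0 = 4.35×10⁻³ Pa/m

4.3×10⁻³ Pa/m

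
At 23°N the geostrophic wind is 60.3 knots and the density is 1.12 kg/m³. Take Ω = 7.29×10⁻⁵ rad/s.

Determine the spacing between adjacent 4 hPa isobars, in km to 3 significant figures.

202 km

Coriolis parameter at 23°N:
f = 2Ω sin φ = 2 × 7.29×10⁻⁵ × sin 23° = 5.70×10⁻⁵ s⁻¹
Wind speed in SI: 60.3 knots = 31.0 m/s
Geostrophic balance rearranged: |∂P/∂n| = f ρ V_g
|∂P/∂n| = 5.70×10⁻⁵ × 1.12 × 31.0 = 1.98×10⁻³ Pa/m
Isobar spacing: Δn = ΔP/|∂P/∂n| = 400 Pa / 1.98×10⁻³ Pa/m = 202093 m ≈ 202 km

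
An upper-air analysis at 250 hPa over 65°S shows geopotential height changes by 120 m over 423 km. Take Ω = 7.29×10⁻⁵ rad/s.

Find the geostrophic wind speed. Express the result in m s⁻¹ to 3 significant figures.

21.1 m s⁻¹

Coriolis parameter at 65°S:
f = 2Ω sin φ = 2 × 7.29×10⁻⁵ × sin 65° = 1.32×10⁻⁴ s⁻¹
Height gradient: |∂Z/∂n| = 120 m / 423000 m = 2.84×10⁻⁴
On a pressure surface, geostrophic balance gives V_g = (g/f)|∂Z/∂n|:
V_g = 9.81 × 2.84×10⁻⁴ / 1.32×10⁻⁴ = 21.1 m/s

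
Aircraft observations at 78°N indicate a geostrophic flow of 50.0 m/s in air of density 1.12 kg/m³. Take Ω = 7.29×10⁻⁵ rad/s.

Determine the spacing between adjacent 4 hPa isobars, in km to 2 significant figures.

50 km

Coriolis parameter at 78°N:
f = 2Ω sin φ = 2 × 7.29×10⁻⁵ × sin 78° = 1.43×10⁻⁴ s⁻¹
Geostrophic balance rearranged: |∂P/∂n| = f ρ V_g
|∂P/∂n| = 1.43×10⁻⁴ × 1.12 × 50.0 = 7.99×10⁻³ Pa/m
Isobar spacing: Δn = ΔP/|∂P/∂n| = 400 Pa / 7.99×10⁻³ Pa/m = 50085 m ≈ 50 km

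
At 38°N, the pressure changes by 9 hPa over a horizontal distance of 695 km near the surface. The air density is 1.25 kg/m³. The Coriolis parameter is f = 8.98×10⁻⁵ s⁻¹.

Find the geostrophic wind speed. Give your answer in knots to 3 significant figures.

22.4 knots

Pressure gradient: |∂P/∂n| = 900 Pa / 695000 m = 1.29×10⁻³ Pa/m
Geostrophic balance (pressure-gradient force = Coriolis force):
V_g = (1/(fρ)) |∂P/∂n| = 1.29×10⁻³ / (8.98×10⁻⁵ × 1.25) = 11.5 m/s
Converting: 11.5 m/s × 1.944 = 22.4 knots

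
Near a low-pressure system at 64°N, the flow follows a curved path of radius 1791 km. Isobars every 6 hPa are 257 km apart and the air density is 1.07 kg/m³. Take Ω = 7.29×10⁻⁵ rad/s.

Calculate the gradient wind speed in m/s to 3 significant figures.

Coriolis parameter at 64°N:
f = 2Ω sin φ = 2 × 7.29×10⁻⁵ × sin 64° = 1.31×10⁻⁴ s⁻¹
Pressure gradient: |∂P/∂n| = 600 Pa / 257000 m = 2.33×10⁻³ Pa/m
Geostrophic speed: V_g = |∂P/∂n|/(fρ) = 2.33×10⁻³/(1.31×10⁻⁴ × 1.07) = 16.7 m/s
Around a low, centrifugal force acts outward with Coriolis, so pressure-gradient force balances both:
(1/ρ)|∂P/∂n| = fV + V²/R  →  V² + fR·V − fR·V_g = 0
With fR = 1.31×10⁻⁴ × 1791×10³ m = 235 m/s:
V = [−fR + √((fR)² + 4 fR V_g)]/2 = [−235 + √(235² + 4×235×16.7)]/2 = 15.6 m/s
Subgeostrophic (V < V_g = 16.7 m/s), as expected around a low.

15.6 m/s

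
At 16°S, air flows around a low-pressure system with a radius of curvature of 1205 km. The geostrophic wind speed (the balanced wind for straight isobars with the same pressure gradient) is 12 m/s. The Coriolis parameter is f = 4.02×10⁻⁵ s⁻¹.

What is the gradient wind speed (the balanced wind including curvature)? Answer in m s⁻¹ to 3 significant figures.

Around a low, centrifugal force acts outward with Coriolis, so pressure-gradient force balances both:
(1/ρ)|∂P/∂n| = fV + V²/R  →  V² + fR·V − fR·V_g = 0
With fR = 4.02×10⁻⁵ × 1205×10³ m = 48.4 m/s:
V = [−fR + √((fR)² + 4 fR V_g)]/2 = [−48.4 + √(48.4² + 4×48.4×12)]/2 = 9.95 m/s
Subgeostrophic (V < V_g = 12 m/s), as expected around a low.

9.95 m s⁻¹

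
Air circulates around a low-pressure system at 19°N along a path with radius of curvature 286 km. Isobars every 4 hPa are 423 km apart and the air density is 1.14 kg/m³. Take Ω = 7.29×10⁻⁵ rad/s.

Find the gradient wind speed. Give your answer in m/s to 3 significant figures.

Coriolis parameter at 19°N:
f = 2Ω sin φ = 2 × 7.29×10⁻⁵ × sin 19° = 4.75×10⁻⁵ s⁻¹
Pressure gradient: |∂P/∂n| = 400 Pa / 423000 m = 9.46×10⁻⁴ Pa/m
Geostrophic speed: V_g = |∂P/∂n|/(fρ) = 9.46×10⁻⁴/(4.75×10⁻⁵ × 1.14) = 17.5 m/s
Around a low, centrifugal force acts outward with Coriolis, so pressure-gradient force balances both:
(1/ρ)|∂P/∂n| = fV + V²/R  →  V² + fR·V − fR·V_g = 0
With fR = 4.75×10⁻⁵ × 286×10³ m = 13.6 m/s:
V = [−fR + √((fR)² + 4 fR V_g)]/2 = [−13.6 + √(13.6² + 4×13.6×17.5)]/2 = 10 m/s
Subgeostrophic (V < V_g = 17.5 m/s), as expected around a low.

10.0 m/s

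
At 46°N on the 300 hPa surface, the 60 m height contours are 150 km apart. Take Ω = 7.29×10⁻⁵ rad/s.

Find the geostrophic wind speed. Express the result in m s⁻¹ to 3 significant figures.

37.4 m s⁻¹

Coriolis parameter at 46°N:
f = 2Ω sin φ = 2 × 7.29×10⁻⁵ × sin 46° = 1.05×10⁻⁴ s⁻¹
Height gradient: |∂Z/∂n| = 60 m / 150000 m = 4.00×10⁻⁴
On a pressure surface, geostrophic balance gives V_g = (g/f)|∂Z/∂n|:
V_g = 9.81 × 4.00×10⁻⁴ / 1.05×10⁻⁴ = 37.4 m/s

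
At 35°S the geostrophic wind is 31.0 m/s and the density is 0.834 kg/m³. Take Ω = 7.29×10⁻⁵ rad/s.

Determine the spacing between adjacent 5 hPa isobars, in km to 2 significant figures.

230 km

Coriolis parameter at 35°S:
f = 2Ω sin φ = 2 × 7.29×10⁻⁵ × sin 35° = 8.36×10⁻⁵ s⁻¹
Geostrophic balance rearranged: |∂P/∂n| = f ρ V_g
|∂P/∂n| = 8.36×10⁻⁵ × 0.834 × 31.0 = 2.16×10⁻³ Pa/m
Isobar spacing: Δn = ΔP/|∂P/∂n| = 500 Pa / 2.16×10⁻³ Pa/m = 231256 m ≈ 230 km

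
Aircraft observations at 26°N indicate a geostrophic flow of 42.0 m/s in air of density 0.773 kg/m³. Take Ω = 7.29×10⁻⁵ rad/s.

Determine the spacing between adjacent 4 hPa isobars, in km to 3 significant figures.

Coriolis parameter at 26°N:
f = 2Ω sin φ = 2 × 7.29×10⁻⁵ × sin 26° = 6.39×10⁻⁵ s⁻¹
Geostrophic balance rearranged: |∂P/∂n| = f ρ V_g
|∂P/∂n| = 6.39×10⁻⁵ × 0.773 × 42.0 = 2.08×10⁻³ Pa/m
Isobar spacing: Δn = ΔP/|∂P/∂n| = 400 Pa / 2.08×10⁻³ Pa/m = 192767 m ≈ 193 km

193 km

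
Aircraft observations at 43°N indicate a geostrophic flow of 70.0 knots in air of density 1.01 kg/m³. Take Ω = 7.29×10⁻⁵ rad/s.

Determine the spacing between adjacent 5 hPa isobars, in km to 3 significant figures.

138 km

Coriolis parameter at 43°N:
f = 2Ω sin φ = 2 × 7.29×10⁻⁵ × sin 43° = 9.94×10⁻⁵ s⁻¹
Wind speed in SI: 70.0 knots = 36.0 m/s
Geostrophic balance rearranged: |∂P/∂n| = f ρ V_g
|∂P/∂n| = 9.94×10⁻⁵ × 1.01 × 36.0 = 3.62×10⁻³ Pa/m
Isobar spacing: Δn = ΔP/|∂P/∂n| = 500 Pa / 3.62×10⁻³ Pa/m = 138252 m ≈ 138 km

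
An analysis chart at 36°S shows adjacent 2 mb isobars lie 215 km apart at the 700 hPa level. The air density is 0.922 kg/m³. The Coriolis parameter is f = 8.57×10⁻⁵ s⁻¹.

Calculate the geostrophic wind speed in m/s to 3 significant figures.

Pressure gradient: |∂P/∂n| = 200 Pa / 215000 m = 9.30×10⁻⁴ Pa/m
Geostrophic balance (pressure-gradient force = Coriolis force):
V_g = (1/(fρ)) |∂P/∂n| = 9.30×10⁻⁴ / (8.57×10⁻⁵ × 0.922) = 11.8 m/s

11.8 m/s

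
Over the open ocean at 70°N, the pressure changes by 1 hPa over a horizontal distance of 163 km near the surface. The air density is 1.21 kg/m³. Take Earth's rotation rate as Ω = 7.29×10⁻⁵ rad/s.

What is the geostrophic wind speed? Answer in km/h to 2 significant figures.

Coriolis parameter at 70°N:
f = 2Ω sin φ = 2 × 7.29×10⁻⁵ × sin 70° = 1.37×10⁻⁴ s⁻¹
Pressure gradient: |∂P/∂n| = 100 Pa / 163000 m = 6.13×10⁻⁴ Pa/m
Geostrophic balance (pressure-gradient force = Coriolis force):
V_g = (1/(fρ)) |∂P/∂n| = 6.13×10⁻⁴ / (1.37×10⁻⁴ × 1.21) = 3.70 m/s
Converting: 3.70 m/s × 3.6 = 13 km/h

13 km/h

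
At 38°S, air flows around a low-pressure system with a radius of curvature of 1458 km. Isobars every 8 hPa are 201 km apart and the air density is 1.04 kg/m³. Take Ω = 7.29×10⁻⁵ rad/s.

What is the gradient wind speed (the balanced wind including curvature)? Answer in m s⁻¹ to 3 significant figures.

Coriolis parameter at 38°S:
f = 2Ω sin φ = 2 × 7.29×10⁻⁵ × sin 38° = 8.98×10⁻⁵ s⁻¹
Pressure gradient: |∂P/∂n| = 800 Pa / 201000 m = 3.98×10⁻³ Pa/m
Geostrophic speed: V_g = |∂P/∂n|/(fρ) = 3.98×10⁻³/(8.98×10⁻⁵ × 1.04) = 42.6 m/s
Around a low, centrifugal force acts outward with Coriolis, so pressure-gradient force balances both:
(1/ρ)|∂P/∂n| = fV + V²/R  →  V² + fR·V − fR·V_g = 0
With fR = 8.98×10⁻⁵ × 1458×10³ m = 131 m/s:
V = [−fR + √((fR)² + 4 fR V_g)]/2 = [−131 + √(131² + 4×131×42.6)]/2 = 33.9 m/s
Subgeostrophic (V < V_g = 42.6 m/s), as expected around a low.

33.9 m s⁻¹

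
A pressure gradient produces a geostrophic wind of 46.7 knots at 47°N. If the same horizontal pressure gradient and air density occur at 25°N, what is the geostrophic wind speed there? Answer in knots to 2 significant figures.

81 knots

With the same pressure gradient and density, V_g ∝ 1/f ∝ 1/sin φ.
V₂ = V₁ · sin φ₁ / sin φ₂ = 46.7 × sin 47° / sin 25°
V₂ = 46.7 × 0.7314/0.4226 = 81 knots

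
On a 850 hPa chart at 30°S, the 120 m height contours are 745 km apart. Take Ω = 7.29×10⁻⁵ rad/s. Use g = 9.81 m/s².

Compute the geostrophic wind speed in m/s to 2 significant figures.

22 m/s

Coriolis parameter at 30°S:
f = 2Ω sin φ = 2 × 7.29×10⁻⁵ × sin 30° = 7.29×10⁻⁵ s⁻¹
Height gradient: |∂Z/∂n| = 120 m / 745000 m = 1.61×10⁻⁴
On a pressure surface, geostrophic balance gives V_g = (g/f)|∂Z/∂n|:
V_g = 9.81 × 1.61×10⁻⁴ / 7.29×10⁻⁵ = 21.7 m/s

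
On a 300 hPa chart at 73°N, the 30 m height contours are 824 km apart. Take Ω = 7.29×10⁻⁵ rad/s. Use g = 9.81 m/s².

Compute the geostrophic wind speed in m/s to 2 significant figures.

Coriolis parameter at 73°N:
f = 2Ω sin φ = 2 × 7.29×10⁻⁵ × sin 73° = 1.39×10⁻⁴ s⁻¹
Height gradient: |∂Z/∂n| = 30 m / 824000 m = 3.64×10⁻⁵
On a pressure surface, geostrophic balance gives V_g = (g/f)|∂Z/∂n|:
V_g = 9.81 × 3.64×10⁻⁵ / 1.39×10⁻⁴ = 2.56 m/s

2.6 m/s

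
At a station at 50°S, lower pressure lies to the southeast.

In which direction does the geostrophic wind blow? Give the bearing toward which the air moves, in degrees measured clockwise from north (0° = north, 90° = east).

The pressure-gradient force points toward the southeast (bearing 135°).
Geostrophic balance: in the Southern Hemisphere the Coriolis force deflects motion to the left, so the geostrophic wind blows 90° to the left of the pressure-gradient force (low pressure on the right).
Rotating 135° by 90° counterclockwise gives 045° — the wind blows toward the northeast.

045°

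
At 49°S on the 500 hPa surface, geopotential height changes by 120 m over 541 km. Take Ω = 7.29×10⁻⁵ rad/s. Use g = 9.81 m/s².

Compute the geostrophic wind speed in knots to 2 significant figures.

Coriolis parameter at 49°S:
f = 2Ω sin φ = 2 × 7.29×10⁻⁵ × sin 49° = 1.10×10⁻⁴ s⁻¹
Height gradient: |∂Z/∂n| = 120 m / 541000 m = 2.22×10⁻⁴
On a pressure surface, geostrophic balance gives V_g = (g/f)|∂Z/∂n|:
V_g = 9.81 × 2.22×10⁻⁴ / 1.10×10⁻⁴ = 19.8 m/s
Converting: 19.8 m/s × 1.944 = 38 knots

38 knots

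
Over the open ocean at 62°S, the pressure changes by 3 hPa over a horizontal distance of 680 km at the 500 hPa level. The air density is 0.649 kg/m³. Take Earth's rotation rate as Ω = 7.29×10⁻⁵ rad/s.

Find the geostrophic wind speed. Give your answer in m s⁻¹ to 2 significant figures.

5.3 m s⁻¹

Coriolis parameter at 62°S:
f = 2Ω sin φ = 2 × 7.29×10⁻⁵ × sin 62° = 1.29×10⁻⁴ s⁻¹
Pressure gradient: |∂P/∂n| = 300 Pa / 680000 m = 4.41×10⁻⁴ Pa/m
Geostrophic balance (pressure-gradient force = Coriolis force):
V_g = (1/(fρ)) |∂P/∂n| = 4.41×10⁻⁴ / (1.29×10⁻⁴ × 0.649) = 5.28 m/s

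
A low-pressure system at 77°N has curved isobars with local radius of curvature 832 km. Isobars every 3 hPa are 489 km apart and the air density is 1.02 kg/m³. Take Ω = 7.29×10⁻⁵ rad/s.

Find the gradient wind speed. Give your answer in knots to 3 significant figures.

7.95 knots

Coriolis parameter at 77°N:
f = 2Ω sin φ = 2 × 7.29×10⁻⁵ × sin 77° = 1.42×10⁻⁴ s⁻¹
Pressure gradient: |∂P/∂n| = 300 Pa / 489000 m = 6.13×10⁻⁴ Pa/m
Geostrophic speed: V_g = |∂P/∂n|/(fρ) = 6.13×10⁻⁴/(1.42×10⁻⁴ × 1.02) = 4.23 m/s
Around a low, centrifugal force acts outward with Coriolis, so pressure-gradient force balances both:
(1/ρ)|∂P/∂n| = fV + V²/R  →  V² + fR·V − fR·V_g = 0
With fR = 1.42×10⁻⁴ × 832×10³ m = 118 m/s:
V = [−fR + √((fR)² + 4 fR V_g)]/2 = [−118 + √(118² + 4×118×4.23)]/2 = 4.09 m/s
Subgeostrophic (V < V_g = 4.23 m/s), as expected around a low.
Converting: 4.09 m/s × 1.944 = 7.95 knots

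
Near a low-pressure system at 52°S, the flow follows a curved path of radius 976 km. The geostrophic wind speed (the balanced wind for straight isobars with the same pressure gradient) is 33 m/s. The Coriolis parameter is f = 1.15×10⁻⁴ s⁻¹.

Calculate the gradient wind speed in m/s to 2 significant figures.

Around a low, centrifugal force acts outward with Coriolis, so pressure-gradient force balances both:
(1/ρ)|∂P/∂n| = fV + V²/R  →  V² + fR·V − fR·V_g = 0
With fR = 1.15×10⁻⁴ × 976×10³ m = 112 m/s:
V = [−fR + √((fR)² + 4 fR V_g)]/2 = [−112 + √(112² + 4×112×33)]/2 = 26.7 m/s
Subgeostrophic (V < V_g = 33 m/s), as expected around a low.

27 m/s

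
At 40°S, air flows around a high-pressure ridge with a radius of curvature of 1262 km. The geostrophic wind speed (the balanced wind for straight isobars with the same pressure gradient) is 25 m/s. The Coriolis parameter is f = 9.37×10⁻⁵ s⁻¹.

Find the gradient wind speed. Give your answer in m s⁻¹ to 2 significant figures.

36 m s⁻¹

Around a high, pressure-gradient force acts outward with centrifugal, so Coriolis balances both:
fV = (1/ρ)|∂P/∂n| + V²/R  →  V² − fR·V + fR·V_g = 0
With fR = 9.37×10⁻⁵ × 1262×10³ m = 118 m/s:
V = [fR − √((fR)² − 4 fR V_g)]/2 = [118 − √(118² − 4×118×25)]/2 = 35.9 m/s
Supergeostrophic (V > V_g = 25 m/s), as expected around a high.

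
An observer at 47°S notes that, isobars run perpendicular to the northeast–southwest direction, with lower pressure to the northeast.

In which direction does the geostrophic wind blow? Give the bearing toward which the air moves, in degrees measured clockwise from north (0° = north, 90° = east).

315°

The pressure-gradient force points toward the northeast (bearing 045°).
Geostrophic balance: in the Southern Hemisphere the Coriolis force deflects motion to the left, so the geostrophic wind blows 90° to the left of the pressure-gradient force (low pressure on the right).
Rotating 045° by 90° counterclockwise gives 315° — the wind blows toward the northwest.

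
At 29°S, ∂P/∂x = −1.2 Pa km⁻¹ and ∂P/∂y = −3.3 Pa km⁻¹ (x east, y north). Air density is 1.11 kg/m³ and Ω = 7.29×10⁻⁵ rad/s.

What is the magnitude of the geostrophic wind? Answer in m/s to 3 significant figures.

44.8 m/s

Coriolis parameter at 29°S:
f = 2Ω sin φ = 2 × 7.29×10⁻⁵ × sin 29° = 7.07×10⁻⁵ s⁻¹
In the Southern Hemisphere f is negative: f = −7.07×10⁻⁵ s⁻¹.
Component geostrophic relations (x east, y north):
u_g = −(1/(fρ)) ∂P/∂y,  v_g = (1/(fρ)) ∂P/∂x
u_g = −(−3.3×10⁻³)/(−7.07×10⁻⁵ × 1.11) = −42.1 m/s;  v_g = (−1.2×10⁻³)/(−7.07×10⁻⁵ × 1.11) = 15.3 m/s
|V_g| = √(u_g² + v_g²) = 44.8 m/s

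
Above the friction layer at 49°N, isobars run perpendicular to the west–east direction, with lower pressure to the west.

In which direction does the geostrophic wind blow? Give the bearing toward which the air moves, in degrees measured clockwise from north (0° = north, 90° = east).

000°

The pressure-gradient force points toward the west (bearing 270°).
Geostrophic balance: in the Northern Hemisphere the Coriolis force deflects motion to the right, so the geostrophic wind blows 90° to the right of the pressure-gradient force (low pressure on the left).
Rotating 270° by 90° clockwise gives 000° — the wind blows toward the north.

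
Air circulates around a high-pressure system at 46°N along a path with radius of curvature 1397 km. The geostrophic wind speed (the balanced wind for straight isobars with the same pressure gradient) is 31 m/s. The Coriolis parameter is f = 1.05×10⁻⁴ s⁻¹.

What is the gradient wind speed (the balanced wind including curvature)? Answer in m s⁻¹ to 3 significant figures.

44.5 m s⁻¹

Around a high, pressure-gradient force acts outward with centrifugal, so Coriolis balances both:
fV = (1/ρ)|∂P/∂n| + V²/R  →  V² − fR·V + fR·V_g = 0
With fR = 1.05×10⁻⁴ × 1397×10³ m = 147 m/s:
V = [fR − √((fR)² − 4 fR V_g)]/2 = [147 − √(147² − 4×147×31)]/2 = 44.5 m/s
Supergeostrophic (V > V_g = 31 m/s), as expected around a high.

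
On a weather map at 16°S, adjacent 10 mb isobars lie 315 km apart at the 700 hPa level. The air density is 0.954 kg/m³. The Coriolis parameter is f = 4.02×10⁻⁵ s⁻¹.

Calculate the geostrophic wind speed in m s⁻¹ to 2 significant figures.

83 m s⁻¹

Pressure gradient: |∂P/∂n| = 1000 Pa / 315000 m = 3.17×10⁻³ Pa/m
Geostrophic balance (pressure-gradient force = Coriolis force):
V_g = (1/(fρ)) |∂P/∂n| = 3.17×10⁻³ / (4.02×10⁻⁵ × 0.954) = 82.8 m/s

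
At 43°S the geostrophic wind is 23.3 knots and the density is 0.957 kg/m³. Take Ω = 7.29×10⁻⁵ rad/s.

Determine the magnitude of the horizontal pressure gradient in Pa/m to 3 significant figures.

Coriolis parameter at 43°S:
f = 2Ω sin φ = 2 × 7.29×10⁻⁵ × sin 43° = 9.94×10⁻⁵ s⁻¹
Wind speed in SI: 23.3 knots = 12.0 m/s
Geostrophic balance rearranged: |∂P/∂n| = f ρ V_g
|∂P/∂n| = 9.94×10⁻⁵ × 0.957 × 12.0 = 1.14×10⁻³ Pa/m

1.14×10⁻³ Pa/m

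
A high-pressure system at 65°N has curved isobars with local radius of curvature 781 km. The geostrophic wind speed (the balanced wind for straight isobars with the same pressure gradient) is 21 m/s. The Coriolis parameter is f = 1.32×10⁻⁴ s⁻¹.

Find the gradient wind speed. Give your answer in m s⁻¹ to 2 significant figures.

29 m s⁻¹

Around a high, pressure-gradient force acts outward with centrifugal, so Coriolis balances both:
fV = (1/ρ)|∂P/∂n| + V²/R  →  V² − fR·V + fR·V_g = 0
With fR = 1.32×10⁻⁴ × 781×10³ m = 103 m/s:
V = [fR − √((fR)² − 4 fR V_g)]/2 = [103 − √(103² − 4×103×21)]/2 = 29.4 m/s
Supergeostrophic (V > V_g = 21 m/s), as expected around a high.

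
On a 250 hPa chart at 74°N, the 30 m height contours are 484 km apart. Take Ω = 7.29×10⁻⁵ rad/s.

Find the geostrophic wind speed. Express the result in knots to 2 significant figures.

8.4 knots

Coriolis parameter at 74°N:
f = 2Ω sin φ = 2 × 7.29×10⁻⁵ × sin 74° = 1.40×10⁻⁴ s⁻¹
Height gradient: |∂Z/∂n| = 30 m / 484000 m = 6.20×10⁻⁵
On a pressure surface, geostrophic balance gives V_g = (g/f)|∂Z/∂n|:
V_g = 9.81 × 6.20×10⁻⁵ / 1.40×10⁻⁴ = 4.34 m/s
Converting: 4.34 m/s × 1.944 = 8.4 knots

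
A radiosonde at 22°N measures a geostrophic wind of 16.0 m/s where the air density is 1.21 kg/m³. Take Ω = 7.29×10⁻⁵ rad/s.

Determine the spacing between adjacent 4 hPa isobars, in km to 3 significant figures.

Coriolis parameter at 22°N:
f = 2Ω sin φ = 2 × 7.29×10⁻⁵ × sin 22° = 5.46×10⁻⁵ s⁻¹
Geostrophic balance rearranged: |∂P/∂n| = f ρ V_g
|∂P/∂n| = 5.46×10⁻⁵ × 1.21 × 16.0 = 1.06×10⁻³ Pa/m
Isobar spacing: Δn = ΔP/|∂P/∂n| = 400 Pa / 1.06×10⁻³ Pa/m = 378287 m ≈ 378 km

378 km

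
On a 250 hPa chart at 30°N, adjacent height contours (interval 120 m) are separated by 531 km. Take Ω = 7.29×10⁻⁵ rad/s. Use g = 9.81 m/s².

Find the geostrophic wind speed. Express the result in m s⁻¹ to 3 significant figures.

Coriolis parameter at 30°N:
f = 2Ω sin φ = 2 × 7.29×10⁻⁵ × sin 30° = 7.29×10⁻⁵ s⁻¹
Height gradient: |∂Z/∂n| = 120 m / 531000 m = 2.26×10⁻⁴
On a pressure surface, geostrophic balance gives V_g = (g/f)|∂Z/∂n|:
V_g = 9.81 × 2.26×10⁻⁴ / 7.29×10⁻⁵ = 30.4 m/s

30.4 m s⁻¹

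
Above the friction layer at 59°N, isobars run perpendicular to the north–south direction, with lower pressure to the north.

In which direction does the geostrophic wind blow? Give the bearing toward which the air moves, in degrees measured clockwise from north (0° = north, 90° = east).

090°

The pressure-gradient force points toward the north (bearing 000°).
Geostrophic balance: in the Northern Hemisphere the Coriolis force deflects motion to the right, so the geostrophic wind blows 90° to the right of the pressure-gradient force (low pressure on the left).
Rotating 000° by 90° clockwise gives 090° — the wind blows toward the east.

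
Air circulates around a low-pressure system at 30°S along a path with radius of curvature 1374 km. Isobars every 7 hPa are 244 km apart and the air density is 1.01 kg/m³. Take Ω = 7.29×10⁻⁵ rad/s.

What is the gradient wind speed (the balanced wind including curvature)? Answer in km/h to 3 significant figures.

108 km/h

Coriolis parameter at 30°S:
f = 2Ω sin φ = 2 × 7.29×10⁻⁵ × sin 30° = 7.29×10⁻⁵ s⁻¹
Pressure gradient: |∂P/∂n| = 700 Pa / 244000 m = 2.87×10⁻³ Pa/m
Geostrophic speed: V_g = |∂P/∂n|/(fρ) = 2.87×10⁻³/(7.29×10⁻⁵ × 1.01) = 39.0 m/s
Around a low, centrifugal force acts outward with Coriolis, so pressure-gradient force balances both:
(1/ρ)|∂P/∂n| = fV + V²/R  →  V² + fR·V − fR·V_g = 0
With fR = 7.29×10⁻⁵ × 1374×10³ m = 100 m/s:
V = [−fR + √((fR)² + 4 fR V_g)]/2 = [−100 + √(100² + 4×100×39)]/2 = 30 m/s
Subgeostrophic (V < V_g = 39 m/s), as expected around a low.
Converting: 30 m/s × 3.6 = 108 km/h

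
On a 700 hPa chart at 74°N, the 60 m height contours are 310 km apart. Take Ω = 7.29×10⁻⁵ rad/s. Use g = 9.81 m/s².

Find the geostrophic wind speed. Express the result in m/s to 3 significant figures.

Coriolis parameter at 74°N:
f = 2Ω sin φ = 2 × 7.29×10⁻⁵ × sin 74° = 1.40×10⁻⁴ s⁻¹
Height gradient: |∂Z/∂n| = 60 m / 310000 m = 1.94×10⁻⁴
On a pressure surface, geostrophic balance gives V_g = (g/f)|∂Z/∂n|:
V_g = 9.81 × 1.94×10⁻⁴ / 1.40×10⁻⁴ = 13.5 m/s

13.5 m/s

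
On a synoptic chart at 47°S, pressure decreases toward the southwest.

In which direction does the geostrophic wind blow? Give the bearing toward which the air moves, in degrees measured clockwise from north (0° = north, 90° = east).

The pressure-gradient force points toward the southwest (bearing 225°).
Geostrophic balance: in the Southern Hemisphere the Coriolis force deflects motion to the left, so the geostrophic wind blows 90° to the left of the pressure-gradient force (low pressure on the right).
Rotating 225° by 90° counterclockwise gives 135° — the wind blows toward the southeast.

135°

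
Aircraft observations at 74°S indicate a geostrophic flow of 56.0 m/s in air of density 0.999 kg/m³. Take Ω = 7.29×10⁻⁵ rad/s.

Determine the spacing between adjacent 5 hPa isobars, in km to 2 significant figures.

Coriolis parameter at 74°S:
f = 2Ω sin φ = 2 × 7.29×10⁻⁵ × sin 74° = 1.40×10⁻⁴ s⁻¹
Geostrophic balance rearranged: |∂P/∂n| = f ρ V_g
|∂P/∂n| = 1.40×10⁻⁴ × 0.999 × 56.0 = 7.84×10⁻³ Pa/m
Isobar spacing: Δn = ΔP/|∂P/∂n| = 500 Pa / 7.84×10⁻³ Pa/m = 63770 m ≈ 64 km

64 km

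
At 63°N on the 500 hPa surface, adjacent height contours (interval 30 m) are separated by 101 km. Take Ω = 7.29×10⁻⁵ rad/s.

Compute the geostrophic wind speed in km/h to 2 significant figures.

81 km/h

Coriolis parameter at 63°N:
f = 2Ω sin φ = 2 × 7.29×10⁻⁵ × sin 63° = 1.30×10⁻⁴ s⁻¹
Height gradient: |∂Z/∂n| = 30 m / 101000 m = 2.97×10⁻⁴
On a pressure surface, geostrophic balance gives V_g = (g/f)|∂Z/∂n|:
V_g = 9.81 × 2.97×10⁻⁴ / 1.30×10⁻⁴ = 22.4 m/s
Converting: 22.4 m/s × 3.6 = 81 km/h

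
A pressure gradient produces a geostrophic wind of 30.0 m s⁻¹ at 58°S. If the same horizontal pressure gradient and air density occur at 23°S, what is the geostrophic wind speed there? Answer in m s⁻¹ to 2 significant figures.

65 m s⁻¹

With the same pressure gradient and density, V_g ∝ 1/f ∝ 1/sin φ.
V₂ = V₁ · sin φ₁ / sin φ₂ = 30.0 × sin 58° / sin 23°
V₂ = 30.0 × 0.8480/0.3907 = 65 m s⁻¹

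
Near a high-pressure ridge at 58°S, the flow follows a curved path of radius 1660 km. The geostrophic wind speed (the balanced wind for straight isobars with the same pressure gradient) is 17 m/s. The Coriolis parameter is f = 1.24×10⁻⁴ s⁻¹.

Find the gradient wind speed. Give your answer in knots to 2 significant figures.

Around a high, pressure-gradient force acts outward with centrifugal, so Coriolis balances both:
fV = (1/ρ)|∂P/∂n| + V²/R  →  V² − fR·V + fR·V_g = 0
With fR = 1.24×10⁻⁴ × 1660×10³ m = 206 m/s:
V = [fR − √((fR)² − 4 fR V_g)]/2 = [206 − √(206² − 4×206×17)]/2 = 18.7 m/s
Supergeostrophic (V > V_g = 17 m/s), as expected around a high.
Converting: 18.7 m/s × 1.944 = 36 knots

36 knots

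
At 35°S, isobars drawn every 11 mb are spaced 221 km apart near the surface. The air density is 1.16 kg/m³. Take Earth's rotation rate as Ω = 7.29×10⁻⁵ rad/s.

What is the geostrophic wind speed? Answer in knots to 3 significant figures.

99.7 knots

Coriolis parameter at 35°S:
f = 2Ω sin φ = 2 × 7.29×10⁻⁵ × sin 35° = 8.36×10⁻⁵ s⁻¹
Pressure gradient: |∂P/∂n| = 1100 Pa / 221000 m = 4.98×10⁻³ Pa/m
Geostrophic balance (pressure-gradient force = Coriolis force):
V_g = (1/(fρ)) |∂P/∂n| = 4.98×10⁻³ / (8.36×10⁻⁵ × 1.16) = 51.3 m/s
Converting: 51.3 m/s × 1.944 = 99.7 knots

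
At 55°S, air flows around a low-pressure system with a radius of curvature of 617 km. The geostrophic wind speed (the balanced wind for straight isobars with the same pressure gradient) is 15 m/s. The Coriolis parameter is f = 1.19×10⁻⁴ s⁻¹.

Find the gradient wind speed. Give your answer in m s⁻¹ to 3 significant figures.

Around a low, centrifugal force acts outward with Coriolis, so pressure-gradient force balances both:
(1/ρ)|∂P/∂n| = fV + V²/R  →  V² + fR·V − fR·V_g = 0
With fR = 1.19×10⁻⁴ × 617×10³ m = 73.4 m/s:
V = [−fR + √((fR)² + 4 fR V_g)]/2 = [−73.4 + √(73.4² + 4×73.4×15)]/2 = 12.8 m/s
Subgeostrophic (V < V_g = 15 m/s), as expected around a low.

12.8 m s⁻¹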